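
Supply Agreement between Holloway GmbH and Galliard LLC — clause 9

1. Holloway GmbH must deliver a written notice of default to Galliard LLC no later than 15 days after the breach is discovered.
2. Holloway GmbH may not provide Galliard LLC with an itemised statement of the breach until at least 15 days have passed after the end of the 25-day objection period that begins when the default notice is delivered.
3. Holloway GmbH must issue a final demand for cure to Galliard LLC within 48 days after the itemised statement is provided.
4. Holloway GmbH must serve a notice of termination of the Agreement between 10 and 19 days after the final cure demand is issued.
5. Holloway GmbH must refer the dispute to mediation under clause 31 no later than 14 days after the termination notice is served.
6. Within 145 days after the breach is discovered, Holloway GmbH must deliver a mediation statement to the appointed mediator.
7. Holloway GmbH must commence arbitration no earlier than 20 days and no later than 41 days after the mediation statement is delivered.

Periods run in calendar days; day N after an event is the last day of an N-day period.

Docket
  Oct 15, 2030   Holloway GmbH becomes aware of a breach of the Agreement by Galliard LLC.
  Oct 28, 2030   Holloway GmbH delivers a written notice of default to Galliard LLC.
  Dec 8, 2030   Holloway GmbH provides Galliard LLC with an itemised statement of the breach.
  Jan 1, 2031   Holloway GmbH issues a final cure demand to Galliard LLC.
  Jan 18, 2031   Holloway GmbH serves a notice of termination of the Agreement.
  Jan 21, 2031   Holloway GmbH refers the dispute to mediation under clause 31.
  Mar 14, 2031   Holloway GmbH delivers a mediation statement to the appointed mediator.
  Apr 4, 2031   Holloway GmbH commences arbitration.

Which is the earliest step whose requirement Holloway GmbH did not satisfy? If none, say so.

Step 6

Step 1 — counting 15 days from Oct 15, 2030 (when the breach is discovered) gives a deadline of Oct 30, 2030; Oct 28, 2030 is within that limit.
Step 2 — must wait 15 days from Nov 22, 2030 (end of the 25-day objection period, which began when the default notice is delivered on Oct 28, 2030), so not before Dec 7, 2030; done Dec 8, 2030 — permitted.
Step 3 — counting 48 days from Dec 8, 2030 (when the itemised statement is provided) gives a deadline of Jan 25, 2031; completed Jan 1, 2031, before the deadline.
Step 4 — 10 and 19 days from Jan 1, 2031 (when the final cure demand is issued) are Jan 11, 2031 and Jan 20, 2031 respectively; done Jan 18, 2031, which is between those dates.
Step 5 — counting 14 days from Jan 18, 2031 (when the termination notice is served) gives a deadline of Feb 1, 2031; completed Jan 21, 2031, before the deadline.
Step 6 — counting 145 days from Oct 15, 2030 (when the breach is discovered) gives a deadline of Mar 9, 2031; done Mar 14, 2031 — 5 days late.
That is the first point of non-compliance.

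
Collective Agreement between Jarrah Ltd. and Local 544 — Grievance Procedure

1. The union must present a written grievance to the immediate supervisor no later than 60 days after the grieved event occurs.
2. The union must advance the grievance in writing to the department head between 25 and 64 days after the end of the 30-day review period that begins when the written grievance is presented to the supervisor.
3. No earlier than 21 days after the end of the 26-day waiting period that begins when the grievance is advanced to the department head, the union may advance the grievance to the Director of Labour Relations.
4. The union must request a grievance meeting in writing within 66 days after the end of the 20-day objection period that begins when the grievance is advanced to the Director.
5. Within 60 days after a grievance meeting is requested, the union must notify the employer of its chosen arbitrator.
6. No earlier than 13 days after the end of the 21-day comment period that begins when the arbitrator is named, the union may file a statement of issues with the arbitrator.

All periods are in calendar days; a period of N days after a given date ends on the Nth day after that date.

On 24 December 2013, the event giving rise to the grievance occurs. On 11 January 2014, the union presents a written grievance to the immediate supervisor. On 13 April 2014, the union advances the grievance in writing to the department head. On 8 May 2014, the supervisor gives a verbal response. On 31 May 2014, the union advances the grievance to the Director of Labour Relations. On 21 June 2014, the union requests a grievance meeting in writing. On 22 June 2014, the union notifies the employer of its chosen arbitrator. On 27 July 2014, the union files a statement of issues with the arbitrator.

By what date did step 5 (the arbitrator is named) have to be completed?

Step 5 runs from 21 June 2014, when a grievance meeting is requested. 60 days after 21 June 2014 is 20 August 2014.

20 August 2014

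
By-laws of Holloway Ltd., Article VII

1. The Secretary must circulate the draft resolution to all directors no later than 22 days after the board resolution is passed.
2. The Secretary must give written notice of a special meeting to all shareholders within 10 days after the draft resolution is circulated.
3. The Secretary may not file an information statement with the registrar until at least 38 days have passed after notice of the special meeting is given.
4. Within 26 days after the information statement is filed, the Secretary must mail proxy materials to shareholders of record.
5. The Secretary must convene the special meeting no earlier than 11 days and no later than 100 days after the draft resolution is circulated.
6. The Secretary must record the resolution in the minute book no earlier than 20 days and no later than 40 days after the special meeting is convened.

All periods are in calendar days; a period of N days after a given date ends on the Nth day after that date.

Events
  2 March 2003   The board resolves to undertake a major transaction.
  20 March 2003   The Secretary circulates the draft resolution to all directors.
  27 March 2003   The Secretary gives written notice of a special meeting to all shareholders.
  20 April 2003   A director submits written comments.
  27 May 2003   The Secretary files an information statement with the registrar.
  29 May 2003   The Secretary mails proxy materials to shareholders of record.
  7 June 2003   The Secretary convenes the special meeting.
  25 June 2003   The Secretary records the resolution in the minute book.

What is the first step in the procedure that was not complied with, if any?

Step 1: 22 days after 2 March 2003 (when the board resolution is passed) is 24 March 2003; completed 20 March 2003, before the deadline.
Step 2: 10 days after 20 March 2003 (when the draft resolution is circulated) is 30 March 2003; 27 March 2003 is within that limit.
Step 3: the earliest permitted date is 38 days after 27 March 2003 (when notice of the special meeting is given), i.e. 4 May 2003; done 27 May 2003, after the minimum wait.
Step 4: 26 days after 27 May 2003 (when the information statement is filed) is 22 June 2003; done 29 May 2003 — timely.
Step 5: the window is 11–100 days after 20 March 2003 (when the draft resolution is circulated), so 31 March 2003 through 28 June 2003; 7 June 2003 falls inside that range.
Step 6: the window is 20–40 days after 7 June 2003 (when the special meeting is convened), so 27 June 2003 through 17 July 2003; done 25 June 2003 — 2 days before the window opened.

Step 6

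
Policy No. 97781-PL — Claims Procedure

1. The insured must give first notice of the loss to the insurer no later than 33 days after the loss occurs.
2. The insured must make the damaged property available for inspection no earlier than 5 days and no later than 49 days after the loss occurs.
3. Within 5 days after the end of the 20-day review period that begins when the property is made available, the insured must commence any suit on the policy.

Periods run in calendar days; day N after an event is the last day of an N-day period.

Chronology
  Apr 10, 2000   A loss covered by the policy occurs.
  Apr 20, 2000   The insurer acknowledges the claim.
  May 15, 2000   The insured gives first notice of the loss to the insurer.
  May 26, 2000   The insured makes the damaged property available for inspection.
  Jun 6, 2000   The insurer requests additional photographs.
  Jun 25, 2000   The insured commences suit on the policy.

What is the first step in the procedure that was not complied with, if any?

Step 1: 33 days after Apr 10, 2000 (when the loss occurs) is May 13, 2000; not done until May 15, 2000, 2 days after the deadline.

Step 1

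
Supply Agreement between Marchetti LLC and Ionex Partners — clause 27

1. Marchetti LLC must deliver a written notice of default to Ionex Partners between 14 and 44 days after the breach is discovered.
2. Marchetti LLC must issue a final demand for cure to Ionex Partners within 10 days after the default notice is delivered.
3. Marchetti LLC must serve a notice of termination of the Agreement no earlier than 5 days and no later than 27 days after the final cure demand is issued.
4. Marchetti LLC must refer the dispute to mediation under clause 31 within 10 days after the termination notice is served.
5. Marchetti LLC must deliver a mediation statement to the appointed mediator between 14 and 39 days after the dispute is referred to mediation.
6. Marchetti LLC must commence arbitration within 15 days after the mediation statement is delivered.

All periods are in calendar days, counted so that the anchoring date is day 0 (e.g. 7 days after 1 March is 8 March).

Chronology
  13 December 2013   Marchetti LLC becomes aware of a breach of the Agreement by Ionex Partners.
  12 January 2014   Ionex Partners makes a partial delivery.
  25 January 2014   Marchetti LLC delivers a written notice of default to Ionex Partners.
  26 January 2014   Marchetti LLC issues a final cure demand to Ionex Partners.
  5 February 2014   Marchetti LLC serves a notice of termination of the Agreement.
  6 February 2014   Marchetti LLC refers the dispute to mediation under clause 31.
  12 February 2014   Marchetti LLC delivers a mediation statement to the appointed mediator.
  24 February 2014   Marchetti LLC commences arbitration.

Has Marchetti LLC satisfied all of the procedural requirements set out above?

Step 1 — 14 and 44 days from 13 December 2013 (when the breach is discovered) are 27 December 2013 and 26 January 2014 respectively; done 25 January 2014 — within the window.
Step 2 — counting 10 days from 25 January 2014 (when the default notice is delivered) gives a deadline of 4 February 2014; done 26 January 2014 — timely.
Step 3 — 5 and 27 days from 26 January 2014 (when the final cure demand is issued) are 31 January 2014 and 22 February 2014 respectively; done 5 February 2014 — within the window.
Step 4 — counting 10 days from 5 February 2014 (when the termination notice is served) gives a deadline of 15 February 2014; 6 February 2014 is within that limit.
Step 5 — 14 and 39 days from 6 February 2014 (when the dispute is referred to mediation) are 20 February 2014 and 17 March 2014 respectively; 12 February 2014 is 8 days too early.

No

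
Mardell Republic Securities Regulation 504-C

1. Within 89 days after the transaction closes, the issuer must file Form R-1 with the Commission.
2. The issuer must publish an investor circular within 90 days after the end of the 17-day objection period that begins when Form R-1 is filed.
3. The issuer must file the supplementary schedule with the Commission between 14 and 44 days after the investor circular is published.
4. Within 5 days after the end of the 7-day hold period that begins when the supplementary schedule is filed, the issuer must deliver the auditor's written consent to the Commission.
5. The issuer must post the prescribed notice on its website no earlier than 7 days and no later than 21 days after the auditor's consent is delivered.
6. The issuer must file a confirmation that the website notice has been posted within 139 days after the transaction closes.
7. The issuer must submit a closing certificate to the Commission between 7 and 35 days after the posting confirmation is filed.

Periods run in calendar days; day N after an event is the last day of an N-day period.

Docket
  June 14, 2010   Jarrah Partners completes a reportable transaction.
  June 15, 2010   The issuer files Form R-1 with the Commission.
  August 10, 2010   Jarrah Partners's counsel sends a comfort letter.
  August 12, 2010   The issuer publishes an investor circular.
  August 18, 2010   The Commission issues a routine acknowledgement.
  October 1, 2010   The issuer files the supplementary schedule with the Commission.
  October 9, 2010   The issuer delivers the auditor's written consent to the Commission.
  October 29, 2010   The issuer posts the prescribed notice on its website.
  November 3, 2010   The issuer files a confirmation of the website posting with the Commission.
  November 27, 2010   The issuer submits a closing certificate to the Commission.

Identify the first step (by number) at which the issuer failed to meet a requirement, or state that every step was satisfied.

Step 1: 89 days after June 14, 2010 (when the transaction closes) is September 11, 2010; June 15, 2010 is within that limit.
Step 2: 90 days after July 2, 2010 (end of the 17-day objection period, which began when Form R-1 is filed on June 15, 2010) is September 30, 2010; done August 12, 2010 — timely.
Step 3: the window is 14–44 days after August 12, 2010 (when the investor circular is published), so August 26, 2010 through September 25, 2010; October 1, 2010 is 6 days past the end of the window.
Later steps need not be reached.

Step 3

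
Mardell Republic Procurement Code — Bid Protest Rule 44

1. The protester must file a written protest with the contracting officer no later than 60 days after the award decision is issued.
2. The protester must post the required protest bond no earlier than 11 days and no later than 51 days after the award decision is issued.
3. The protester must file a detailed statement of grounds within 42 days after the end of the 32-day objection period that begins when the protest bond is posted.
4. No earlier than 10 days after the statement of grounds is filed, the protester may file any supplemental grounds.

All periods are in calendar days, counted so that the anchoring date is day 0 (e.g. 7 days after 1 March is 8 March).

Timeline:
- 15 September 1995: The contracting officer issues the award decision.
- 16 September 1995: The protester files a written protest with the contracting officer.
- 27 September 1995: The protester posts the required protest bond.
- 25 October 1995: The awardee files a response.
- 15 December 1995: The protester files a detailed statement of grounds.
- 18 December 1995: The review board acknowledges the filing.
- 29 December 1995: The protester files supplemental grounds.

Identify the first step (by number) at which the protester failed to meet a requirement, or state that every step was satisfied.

(1) due by 15 September 1995 + 60 days = 14 November 1995; done 16 September 1995 — timely.
(2) the permitted window runs from 15 September 1995 + 11 = 26 September 1995 to 15 September 1995 + 51 = 5 November 1995; done 27 September 1995, which is between those dates.
(3) due by 29 October 1995 + 42 days = 10 December 1995; done 15 December 1995 — 5 days late.

Step 3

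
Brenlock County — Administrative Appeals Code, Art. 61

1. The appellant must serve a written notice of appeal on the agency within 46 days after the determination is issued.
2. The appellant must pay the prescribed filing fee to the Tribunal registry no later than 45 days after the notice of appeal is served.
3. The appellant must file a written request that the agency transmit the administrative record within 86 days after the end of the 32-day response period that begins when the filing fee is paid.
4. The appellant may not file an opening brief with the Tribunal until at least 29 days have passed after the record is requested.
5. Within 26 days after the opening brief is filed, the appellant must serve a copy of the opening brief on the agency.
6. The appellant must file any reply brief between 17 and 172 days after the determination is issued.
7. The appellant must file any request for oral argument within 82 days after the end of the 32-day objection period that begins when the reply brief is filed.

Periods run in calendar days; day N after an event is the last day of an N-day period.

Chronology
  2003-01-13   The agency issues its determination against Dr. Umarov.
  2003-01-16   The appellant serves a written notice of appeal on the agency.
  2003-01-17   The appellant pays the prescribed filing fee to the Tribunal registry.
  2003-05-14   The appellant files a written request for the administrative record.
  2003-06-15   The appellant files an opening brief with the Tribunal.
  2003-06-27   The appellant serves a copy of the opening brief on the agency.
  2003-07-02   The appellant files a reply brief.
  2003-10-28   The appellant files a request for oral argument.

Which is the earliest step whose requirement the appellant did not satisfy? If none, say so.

(1) due by 2003-01-13 + 46 days = 2003-02-28; 2003-01-16 is within that limit.
(2) due by 2003-01-16 + 45 days = 2003-03-02; done 2003-01-17 — timely.
(3) due by 2003-02-18 + 86 days = 2003-05-15; completed 2003-05-14, before the deadline.
(4) permitted from 2003-05-14 + 29 days = 2003-06-12 onward; done 2003-06-15, after the minimum wait.
(5) due by 2003-06-15 + 26 days = 2003-07-11; 2003-06-27 is within that limit.
(6) the permitted window runs from 2003-01-13 + 17 = 2003-01-30 to 2003-01-13 + 172 = 2003-07-04; done 2003-07-02, which is between those dates.
(7) due by 2003-08-03 + 82 days = 2003-10-24; done 2003-10-28 — 4 days late.

Step 7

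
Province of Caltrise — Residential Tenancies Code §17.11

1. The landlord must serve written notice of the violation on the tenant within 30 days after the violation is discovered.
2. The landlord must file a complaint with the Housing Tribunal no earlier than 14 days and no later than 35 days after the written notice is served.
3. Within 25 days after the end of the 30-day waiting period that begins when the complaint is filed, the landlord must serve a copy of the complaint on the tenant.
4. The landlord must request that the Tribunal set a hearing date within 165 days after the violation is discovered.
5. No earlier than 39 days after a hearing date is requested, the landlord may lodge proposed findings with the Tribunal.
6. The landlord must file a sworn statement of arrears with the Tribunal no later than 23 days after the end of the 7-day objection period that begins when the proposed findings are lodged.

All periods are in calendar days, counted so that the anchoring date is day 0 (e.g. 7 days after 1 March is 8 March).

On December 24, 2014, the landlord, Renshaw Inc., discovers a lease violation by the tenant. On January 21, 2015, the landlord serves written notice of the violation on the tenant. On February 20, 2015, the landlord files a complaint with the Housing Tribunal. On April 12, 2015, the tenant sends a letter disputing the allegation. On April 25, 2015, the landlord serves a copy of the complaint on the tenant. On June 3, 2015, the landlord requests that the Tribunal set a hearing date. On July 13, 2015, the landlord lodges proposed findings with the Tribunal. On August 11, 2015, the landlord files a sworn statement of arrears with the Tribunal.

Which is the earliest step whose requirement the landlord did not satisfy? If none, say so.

Step 1 — counting 30 days from December 24, 2014 (when the violation is discovered) gives a deadline of January 23, 2015; completed January 21, 2015, before the deadline.
Step 2 — 14 and 35 days from January 21, 2015 (when the written notice is served) are February 4, 2015 and February 25, 2015 respectively; February 20, 2015 falls inside that range.
Step 3 — counting 25 days from March 22, 2015 (end of the 30-day waiting period, which began when the complaint is filed on February 20, 2015) gives a deadline of April 16, 2015; not done until April 25, 2015, 9 days after the deadline.
The procedure was therefore not followed at step 3.

Step 3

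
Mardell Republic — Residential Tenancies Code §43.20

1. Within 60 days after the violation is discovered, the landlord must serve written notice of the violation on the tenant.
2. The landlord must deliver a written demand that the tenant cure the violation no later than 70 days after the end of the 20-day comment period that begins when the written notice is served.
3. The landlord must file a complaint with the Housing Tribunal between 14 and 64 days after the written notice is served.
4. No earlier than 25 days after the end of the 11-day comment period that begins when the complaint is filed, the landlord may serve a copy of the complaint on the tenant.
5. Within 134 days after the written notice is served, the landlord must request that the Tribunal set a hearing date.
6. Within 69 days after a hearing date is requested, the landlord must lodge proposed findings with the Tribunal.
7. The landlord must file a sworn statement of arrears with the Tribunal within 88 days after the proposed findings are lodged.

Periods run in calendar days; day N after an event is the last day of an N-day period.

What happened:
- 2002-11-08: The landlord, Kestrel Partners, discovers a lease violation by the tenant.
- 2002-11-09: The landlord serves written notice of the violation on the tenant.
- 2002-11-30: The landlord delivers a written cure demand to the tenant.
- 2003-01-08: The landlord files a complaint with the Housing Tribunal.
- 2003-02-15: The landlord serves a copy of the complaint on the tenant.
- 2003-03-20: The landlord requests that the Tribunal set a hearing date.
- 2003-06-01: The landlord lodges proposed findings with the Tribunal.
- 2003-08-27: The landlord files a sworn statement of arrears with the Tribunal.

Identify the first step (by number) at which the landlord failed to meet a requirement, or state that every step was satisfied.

(1) due by 2002-11-08 + 60 days = 2003-01-07; done 2002-11-09 — timely.
(2) due by 2002-11-29 + 70 days = 2003-02-07; completed 2002-11-30, before the deadline.
(3) the permitted window runs from 2002-11-09 + 14 = 2002-11-23 to 2002-11-09 + 64 = 2003-01-12; done 2003-01-08 — within the window.
(4) permitted from 2003-01-19 + 25 days = 2003-02-13 onward; 2003-02-15 is on or after that date.
(5) due by 2002-11-09 + 134 days = 2003-03-23; 2003-03-20 is within that limit.
(6) due by 2003-03-20 + 69 days = 2003-05-28; not done until 2003-06-01, 4 days after the deadline.

Step 6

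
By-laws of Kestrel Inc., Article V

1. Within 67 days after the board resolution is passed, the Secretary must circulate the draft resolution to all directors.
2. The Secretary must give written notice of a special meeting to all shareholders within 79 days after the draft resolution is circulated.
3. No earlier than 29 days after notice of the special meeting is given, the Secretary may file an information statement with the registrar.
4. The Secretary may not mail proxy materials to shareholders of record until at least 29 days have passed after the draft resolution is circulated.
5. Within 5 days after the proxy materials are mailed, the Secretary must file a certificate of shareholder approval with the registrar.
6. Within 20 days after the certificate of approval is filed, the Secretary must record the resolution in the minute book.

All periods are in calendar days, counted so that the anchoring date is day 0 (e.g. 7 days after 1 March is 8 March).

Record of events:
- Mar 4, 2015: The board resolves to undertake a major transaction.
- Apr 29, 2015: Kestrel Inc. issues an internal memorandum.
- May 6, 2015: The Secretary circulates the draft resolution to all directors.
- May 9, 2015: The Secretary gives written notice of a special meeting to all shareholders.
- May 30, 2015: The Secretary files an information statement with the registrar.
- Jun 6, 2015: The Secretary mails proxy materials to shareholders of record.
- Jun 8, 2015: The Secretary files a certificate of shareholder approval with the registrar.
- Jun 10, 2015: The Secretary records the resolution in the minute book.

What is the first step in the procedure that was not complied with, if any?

Step 3

Step 1 — counting 67 days from Mar 4, 2015 (when the board resolution is passed) gives a deadline of May 10, 2015; completed May 6, 2015, before the deadline.
Step 2 — counting 79 days from May 6, 2015 (when the draft resolution is circulated) gives a deadline of Jul 24, 2015; done May 9, 2015 — timely.
Step 3 — must wait 29 days from May 9, 2015 (when notice of the special meeting is given), so not before Jun 7, 2015; acted on May 30, 2015, 8 days prematurely.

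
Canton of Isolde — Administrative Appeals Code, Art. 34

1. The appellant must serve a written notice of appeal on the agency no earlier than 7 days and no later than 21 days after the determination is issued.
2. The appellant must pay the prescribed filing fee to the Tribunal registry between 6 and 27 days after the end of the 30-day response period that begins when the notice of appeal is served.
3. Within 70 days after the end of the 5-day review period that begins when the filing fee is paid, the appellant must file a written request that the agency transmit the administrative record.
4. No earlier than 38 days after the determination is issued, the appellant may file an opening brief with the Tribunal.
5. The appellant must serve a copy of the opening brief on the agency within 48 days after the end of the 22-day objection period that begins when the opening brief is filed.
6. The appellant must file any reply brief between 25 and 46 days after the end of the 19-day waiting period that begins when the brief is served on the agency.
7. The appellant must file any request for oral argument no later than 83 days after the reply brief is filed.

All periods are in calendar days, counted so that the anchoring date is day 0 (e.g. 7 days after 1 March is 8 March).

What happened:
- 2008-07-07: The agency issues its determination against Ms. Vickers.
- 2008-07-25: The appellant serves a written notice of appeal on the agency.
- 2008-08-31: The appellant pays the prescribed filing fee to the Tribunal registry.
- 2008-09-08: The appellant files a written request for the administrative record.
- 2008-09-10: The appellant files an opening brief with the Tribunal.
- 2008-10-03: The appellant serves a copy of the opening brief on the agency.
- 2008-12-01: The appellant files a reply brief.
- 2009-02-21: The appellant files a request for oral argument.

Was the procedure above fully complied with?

Yes

Step 1 — 7 and 21 days from 2008-07-07 (when the determination is issued) are 2008-07-14 and 2008-07-28 respectively; done 2008-07-25, which is between those dates.
Step 2 — 6 and 27 days from 2008-08-24 (end of the 30-day response period, which began when the notice of appeal is served on 2008-07-25) are 2008-08-30 and 2008-09-20 respectively; done 2008-08-31, which is between those dates.
Step 3 — counting 70 days from 2008-09-05 (end of the 5-day review period, which began when the filing fee is paid on 2008-08-31) gives a deadline of 2008-11-14; 2008-09-08 is within that limit.
Step 4 — must wait 38 days from 2008-07-07 (when the determination is issued), so not before 2008-08-14; done 2008-09-10, after the minimum wait.
Step 5 — counting 48 days from 2008-10-02 (end of the 22-day objection period, which began when the opening brief is filed on 2008-09-10) gives a deadline of 2008-11-19; 2008-10-03 is within that limit.
Step 6 — 25 and 46 days from 2008-10-22 (end of the 19-day waiting period, which began when the brief is served on the agency on 2008-10-03) are 2008-11-16 and 2008-12-07 respectively; 2008-12-01 falls inside that range.
Step 7 — counting 83 days from 2008-12-01 (when the reply brief is filed) gives a deadline of 2009-02-22; completed 2009-02-21, before the deadline.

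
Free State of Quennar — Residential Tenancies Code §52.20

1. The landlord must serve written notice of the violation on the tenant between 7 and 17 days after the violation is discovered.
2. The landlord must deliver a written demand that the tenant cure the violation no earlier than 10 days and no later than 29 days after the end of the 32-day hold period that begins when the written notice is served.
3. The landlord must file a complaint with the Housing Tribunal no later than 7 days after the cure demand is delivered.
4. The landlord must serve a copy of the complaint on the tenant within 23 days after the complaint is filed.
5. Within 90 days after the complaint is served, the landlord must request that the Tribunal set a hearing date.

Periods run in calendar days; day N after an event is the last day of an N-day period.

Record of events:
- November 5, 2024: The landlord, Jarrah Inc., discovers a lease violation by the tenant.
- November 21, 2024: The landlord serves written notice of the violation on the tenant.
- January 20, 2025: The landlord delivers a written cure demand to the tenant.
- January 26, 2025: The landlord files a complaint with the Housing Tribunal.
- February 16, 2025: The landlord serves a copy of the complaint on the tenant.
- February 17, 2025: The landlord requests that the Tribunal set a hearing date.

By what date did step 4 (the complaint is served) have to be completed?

February 18, 2025

Step 4 runs from January 26, 2025, when the complaint is filed. 23 days after January 26, 2025 is February 18, 2025.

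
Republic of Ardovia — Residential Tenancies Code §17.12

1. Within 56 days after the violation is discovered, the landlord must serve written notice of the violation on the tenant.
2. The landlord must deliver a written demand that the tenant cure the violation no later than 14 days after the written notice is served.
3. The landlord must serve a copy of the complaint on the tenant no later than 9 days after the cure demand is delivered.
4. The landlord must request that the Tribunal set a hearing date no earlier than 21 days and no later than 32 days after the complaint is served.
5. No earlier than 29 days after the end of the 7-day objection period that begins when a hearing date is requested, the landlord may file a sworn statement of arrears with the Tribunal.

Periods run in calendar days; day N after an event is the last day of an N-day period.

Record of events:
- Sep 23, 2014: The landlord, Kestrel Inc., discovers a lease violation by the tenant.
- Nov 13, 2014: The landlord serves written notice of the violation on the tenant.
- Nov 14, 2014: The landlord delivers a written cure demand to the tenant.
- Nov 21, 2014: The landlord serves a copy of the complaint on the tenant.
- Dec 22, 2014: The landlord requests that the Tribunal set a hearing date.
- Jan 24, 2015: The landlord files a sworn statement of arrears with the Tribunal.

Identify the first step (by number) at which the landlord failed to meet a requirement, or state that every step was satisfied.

Step 5

Step 1: 56 days after Sep 23, 2014 (when the violation is discovered) is Nov 18, 2014; Nov 13, 2014 is within that limit.
Step 2: 14 days after Nov 13, 2014 (when the written notice is served) is Nov 27, 2014; done Nov 14, 2014 — timely.
Step 3: 9 days after Nov 14, 2014 (when the cure demand is delivered) is Nov 23, 2014; Nov 21, 2014 is within that limit.
Step 4: the window is 21–32 days after Nov 21, 2014 (when the complaint is served), so Dec 12, 2014 through Dec 23, 2014; Dec 22, 2014 falls inside that range.
Step 5: the earliest permitted date is 29 days after Dec 29, 2014 (end of the 7-day objection period, which began when a hearing date is requested on Dec 22, 2014), i.e. Jan 27, 2015; acted on Jan 24, 2015, 3 days prematurely.
No need to go further; step 5 was not satisfied.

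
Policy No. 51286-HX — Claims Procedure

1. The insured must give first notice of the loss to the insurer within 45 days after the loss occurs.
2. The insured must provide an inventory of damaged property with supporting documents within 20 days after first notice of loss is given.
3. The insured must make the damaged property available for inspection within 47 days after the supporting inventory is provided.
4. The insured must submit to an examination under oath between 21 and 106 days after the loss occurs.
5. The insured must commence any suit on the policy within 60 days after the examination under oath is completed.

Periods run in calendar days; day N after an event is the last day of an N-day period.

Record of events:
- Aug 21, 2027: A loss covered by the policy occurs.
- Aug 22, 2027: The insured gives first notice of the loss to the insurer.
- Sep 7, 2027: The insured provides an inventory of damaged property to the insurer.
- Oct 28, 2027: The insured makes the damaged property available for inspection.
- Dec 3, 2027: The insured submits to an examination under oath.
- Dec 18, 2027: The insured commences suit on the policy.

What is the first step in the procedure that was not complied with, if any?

Step 3

Step 1: 45 days after Aug 21, 2027 (when the loss occurs) is Oct 5, 2027; completed Aug 22, 2027, before the deadline.
Step 2: 20 days after Aug 22, 2027 (when first notice of loss is given) is Sep 11, 2027; done Sep 7, 2027 — timely.
Step 3: 47 days after Sep 7, 2027 (when the supporting inventory is provided) is Oct 24, 2027; Oct 28, 2027 misses that deadline by 4 days.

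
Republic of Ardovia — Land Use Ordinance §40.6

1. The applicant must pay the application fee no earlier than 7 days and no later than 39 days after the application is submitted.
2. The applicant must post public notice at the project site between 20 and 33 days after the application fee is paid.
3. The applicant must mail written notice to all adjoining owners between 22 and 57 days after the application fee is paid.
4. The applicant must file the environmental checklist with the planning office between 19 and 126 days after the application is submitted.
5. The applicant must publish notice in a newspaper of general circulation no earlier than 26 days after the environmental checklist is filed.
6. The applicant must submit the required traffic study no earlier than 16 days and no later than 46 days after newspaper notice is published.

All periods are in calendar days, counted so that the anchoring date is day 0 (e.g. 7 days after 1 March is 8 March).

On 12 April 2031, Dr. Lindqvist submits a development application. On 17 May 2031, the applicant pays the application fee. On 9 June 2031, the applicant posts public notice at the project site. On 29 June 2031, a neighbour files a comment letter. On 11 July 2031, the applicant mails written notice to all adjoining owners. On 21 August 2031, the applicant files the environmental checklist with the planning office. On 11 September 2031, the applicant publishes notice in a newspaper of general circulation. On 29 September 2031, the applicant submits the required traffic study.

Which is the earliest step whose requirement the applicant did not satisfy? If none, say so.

Step 1 — 7 and 39 days from 12 April 2031 (when the application is submitted) are 19 April 2031 and 21 May 2031 respectively; done 17 May 2031 — within the window.
Step 2 — 20 and 33 days from 17 May 2031 (when the application fee is paid) are 6 June 2031 and 19 June 2031 respectively; done 9 June 2031, which is between those dates.
Step 3 — 22 and 57 days from 17 May 2031 (when the application fee is paid) are 8 June 2031 and 13 July 2031 respectively; done 11 July 2031, which is between those dates.
Step 4 — 19 and 126 days from 12 April 2031 (when the application is submitted) are 1 May 2031 and 16 August 2031 respectively; done 21 August 2031 — 5 days after the window closed.
The procedure was therefore not followed at step 4.

Step 4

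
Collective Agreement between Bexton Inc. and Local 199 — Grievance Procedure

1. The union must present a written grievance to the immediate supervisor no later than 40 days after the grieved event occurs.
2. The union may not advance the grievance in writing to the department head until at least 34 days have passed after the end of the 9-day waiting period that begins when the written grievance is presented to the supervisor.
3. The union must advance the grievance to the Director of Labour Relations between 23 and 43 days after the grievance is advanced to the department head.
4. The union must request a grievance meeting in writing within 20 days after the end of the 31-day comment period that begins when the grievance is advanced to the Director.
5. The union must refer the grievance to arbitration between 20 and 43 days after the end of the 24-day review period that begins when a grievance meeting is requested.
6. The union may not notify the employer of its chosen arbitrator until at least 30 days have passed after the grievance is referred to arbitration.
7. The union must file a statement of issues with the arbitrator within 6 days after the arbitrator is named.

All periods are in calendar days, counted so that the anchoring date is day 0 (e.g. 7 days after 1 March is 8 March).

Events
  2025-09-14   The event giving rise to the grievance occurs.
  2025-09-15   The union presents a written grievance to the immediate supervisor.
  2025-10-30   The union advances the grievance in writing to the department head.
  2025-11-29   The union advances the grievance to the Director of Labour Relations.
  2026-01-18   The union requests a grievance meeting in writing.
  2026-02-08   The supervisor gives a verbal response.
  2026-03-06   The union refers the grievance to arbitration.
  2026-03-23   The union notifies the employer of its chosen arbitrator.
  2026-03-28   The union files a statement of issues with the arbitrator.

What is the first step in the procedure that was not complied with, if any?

Step 6

(1) due by 2025-09-14 + 40 days = 2025-10-24; 2025-09-15 is within that limit.
(2) permitted from 2025-09-24 + 34 days = 2025-10-28 onward; 2025-10-30 is on or after that date.
(3) the permitted window runs from 2025-10-30 + 23 = 2025-11-22 to 2025-10-30 + 43 = 2025-12-12; done 2025-11-29, which is between those dates.
(4) due by 2025-12-30 + 20 days = 2026-01-19; 2026-01-18 is within that limit.
(5) the permitted window runs from 2026-02-11 + 20 = 2026-03-03 to 2026-02-11 + 43 = 2026-03-26; 2026-03-06 falls inside that range.
(6) permitted from 2026-03-06 + 30 days = 2026-04-05 onward; acted on 2026-03-23, 13 days prematurely.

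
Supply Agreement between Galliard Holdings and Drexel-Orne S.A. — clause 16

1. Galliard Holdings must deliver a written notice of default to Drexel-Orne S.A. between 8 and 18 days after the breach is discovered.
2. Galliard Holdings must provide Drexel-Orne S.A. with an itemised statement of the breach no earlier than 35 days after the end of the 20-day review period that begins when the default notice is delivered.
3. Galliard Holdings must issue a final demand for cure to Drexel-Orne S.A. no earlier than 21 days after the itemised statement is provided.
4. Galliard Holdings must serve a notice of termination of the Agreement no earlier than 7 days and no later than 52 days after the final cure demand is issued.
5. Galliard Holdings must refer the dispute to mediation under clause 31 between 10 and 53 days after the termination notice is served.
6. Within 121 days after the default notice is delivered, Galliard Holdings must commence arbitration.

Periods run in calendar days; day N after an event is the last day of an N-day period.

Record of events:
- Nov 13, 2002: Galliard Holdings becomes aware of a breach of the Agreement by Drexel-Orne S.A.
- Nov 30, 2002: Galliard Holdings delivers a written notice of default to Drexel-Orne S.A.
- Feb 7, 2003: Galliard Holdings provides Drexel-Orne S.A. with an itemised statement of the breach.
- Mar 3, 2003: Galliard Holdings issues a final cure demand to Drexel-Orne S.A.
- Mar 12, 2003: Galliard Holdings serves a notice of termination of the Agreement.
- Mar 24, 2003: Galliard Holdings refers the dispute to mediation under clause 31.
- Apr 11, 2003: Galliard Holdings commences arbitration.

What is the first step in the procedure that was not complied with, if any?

(1) the permitted window runs from Nov 13, 2002 + 8 = Nov 21, 2002 to Nov 13, 2002 + 18 = Dec 1, 2002; Nov 30, 2002 falls inside that range.
(2) permitted from Dec 20, 2002 + 35 days = Jan 24, 2003 onward; Feb 7, 2003 is on or after that date.
(3) permitted from Feb 7, 2003 + 21 days = Feb 28, 2003 onward; done Mar 3, 2003, after the minimum wait.
(4) the permitted window runs from Mar 3, 2003 + 7 = Mar 10, 2003 to Mar 3, 2003 + 52 = Apr 24, 2003; done Mar 12, 2003 — within the window.
(5) the permitted window runs from Mar 12, 2003 + 10 = Mar 22, 2003 to Mar 12, 2003 + 53 = May 4, 2003; done Mar 24, 2003 — within the window.
(6) due by Nov 30, 2002 + 121 days = Mar 31, 2003; done Apr 11, 2003 — 11 days late.
No need to go further; step 6 was not satisfied.

Step 6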